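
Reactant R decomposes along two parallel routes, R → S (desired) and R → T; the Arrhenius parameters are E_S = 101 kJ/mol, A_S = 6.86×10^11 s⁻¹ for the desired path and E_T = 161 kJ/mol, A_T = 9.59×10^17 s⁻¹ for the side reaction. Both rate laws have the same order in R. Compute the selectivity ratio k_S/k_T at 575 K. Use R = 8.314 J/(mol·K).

k_S/k_T = (A_S/A_T)·exp[−(E_S−E_T)/(RT)] = (A_S/A_T)·exp[(E_T−E_S)/(RT)].
(E_T−E_S)/(RT) = (161−101)×10³/(8.314×575) = 60000/4781 = 12.55.
k_S/k_T = (6.86×10^11/9.59×10^17)·exp(12.55) = 7.153×10^-7 × 2.823×10^5 = 0.202.

0.202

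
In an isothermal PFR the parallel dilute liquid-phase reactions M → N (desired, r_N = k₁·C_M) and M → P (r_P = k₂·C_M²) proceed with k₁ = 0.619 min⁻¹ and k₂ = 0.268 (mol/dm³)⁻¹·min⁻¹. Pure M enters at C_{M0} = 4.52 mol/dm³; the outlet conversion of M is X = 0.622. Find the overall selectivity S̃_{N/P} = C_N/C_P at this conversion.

C_M = C_{M0}(1−X) = 1.709 mol/dm³.
Along a PFR/batch, dC_N/dC_M = −r_N/(r_N+r_P) = −k₁/(k₁+k₂·C_M).
Integrating from C_{M0} to C_M: C_N = (0.619/0.268)·ln[(0.619+0.268·4.52)/(0.619+0.268·1.71)] = 2.310·ln(1.830/1.077) = 1.225 mol/dm³.
C_P = (C_{M0}−C_M)−C_N = 1.586 mol/dm³; S̃_{N/P} = 1.225/1.586 = 0.772.

0.772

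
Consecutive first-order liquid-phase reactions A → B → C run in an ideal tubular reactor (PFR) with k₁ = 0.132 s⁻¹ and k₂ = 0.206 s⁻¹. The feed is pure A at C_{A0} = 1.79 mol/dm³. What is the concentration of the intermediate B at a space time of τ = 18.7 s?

0.203 mol/dm³

Solving the coupled first-order balances gives C_B(τ) = [k₁/(k₂−k₁)]·C_{A0}·(e^(−k₁τ) − e^(−k₂τ)).
e^(−k₁τ) = e^(−0.132×18.7) = e^(−2.468) = 0.08472; e^(−k₂τ) = e^(−3.852) = 0.02123.
C_B = 0.132×1.79/(0.206−0.132) × (0.08472−0.02123) = 3.193×0.06349 = 0.2027 mol/dm³.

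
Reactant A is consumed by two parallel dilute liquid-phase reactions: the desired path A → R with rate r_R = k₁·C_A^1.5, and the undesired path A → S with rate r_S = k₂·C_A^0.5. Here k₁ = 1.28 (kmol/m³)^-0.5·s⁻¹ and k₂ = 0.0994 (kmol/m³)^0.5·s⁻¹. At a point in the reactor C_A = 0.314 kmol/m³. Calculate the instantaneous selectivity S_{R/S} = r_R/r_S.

S_{R/S} = r_R/r_S = (k₁·C_A^1.5)/(k₂·C_A^0.5) = (k₁/k₂)·C_A.
= (1.28×0.3140^1.5) / (0.0994×0.3140^0.5) = 0.2252/0.05570 = 4.04.

4.04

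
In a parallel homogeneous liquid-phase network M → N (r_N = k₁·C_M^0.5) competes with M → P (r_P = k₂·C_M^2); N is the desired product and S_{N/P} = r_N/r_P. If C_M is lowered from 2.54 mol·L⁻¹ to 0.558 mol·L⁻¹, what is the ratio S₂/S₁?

9.71

S_{N/P} = (k₁/k₂)·C_M^-1.5, so S₂/S₁ = (C_{M,2}/C_{M,1})^-1.5.
= (0.558/2.54)^(-1.5) = (0.2197)^(-1.5) = 9.71.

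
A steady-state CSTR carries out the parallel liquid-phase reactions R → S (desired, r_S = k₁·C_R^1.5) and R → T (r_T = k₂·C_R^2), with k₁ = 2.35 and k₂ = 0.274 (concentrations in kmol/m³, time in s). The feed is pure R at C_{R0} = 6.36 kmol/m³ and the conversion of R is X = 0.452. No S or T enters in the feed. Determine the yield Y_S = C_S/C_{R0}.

0.371

Exit C_R = C_{R0}(1−X) = 6.36×0.548 = 3.485 kmol/m³.
Rates in a CSTR are evaluated at the outlet concentration: r_S = 2.35×3.485^1.5 = 15.29, r_T = 0.274×3.485^2 = 3.328.
Fraction of consumed R going to S: r_S/(r_S+r_T) = 0.8212.
C_S = 0.8212·C_{R0}·X = 0.8212×6.36×0.452 = 2.36 kmol/m³; Y_S = C_S/C_{R0} = 0.371.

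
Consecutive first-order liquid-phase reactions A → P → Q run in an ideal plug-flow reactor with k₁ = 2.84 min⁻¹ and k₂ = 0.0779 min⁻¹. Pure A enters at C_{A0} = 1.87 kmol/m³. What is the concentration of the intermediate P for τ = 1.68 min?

Solving the coupled first-order balances gives C_P(τ) = [k₁/(k₂−k₁)]·C_{A0}·(e^(−k₁τ) − e^(−k₂τ)).
e^(−k₁τ) = e^(−2.84×1.68) = e^(−4.771) = 0.008470; e^(−k₂τ) = e^(−0.1309) = 0.8773.
C_P = 2.84×1.87/(0.0779−2.84) × (0.008470−0.8773) = (-1.923)×(-0.8689) = 1.671 kmol/m³.

1.67 kmol/m³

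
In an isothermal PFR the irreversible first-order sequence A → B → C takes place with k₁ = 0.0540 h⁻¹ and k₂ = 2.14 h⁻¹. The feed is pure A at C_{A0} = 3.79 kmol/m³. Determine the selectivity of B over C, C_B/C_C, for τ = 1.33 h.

Solving the coupled first-order balances gives C_B(τ) = [k₁/(k₂−k₁)]·C_{A0}·(e^(−k₁τ) − e^(−k₂τ)).
e^(−k₁τ) = e^(−0.0540×1.33) = e^(−0.07182) = 0.9307; e^(−k₂τ) = e^(−2.846) = 0.05806.
C_B = 0.0540×3.79/(2.14−0.0540) × (0.9307−0.05806) = 0.09811×0.8726 = 0.08562 kmol/m³.
C_A = C_{A0}e^(−k₁τ) = 3.527 kmol/m³, so C_C = C_{A0}−C_A−C_B = 0.1770 kmol/m³; C_B/C_C = 0.484.

0.484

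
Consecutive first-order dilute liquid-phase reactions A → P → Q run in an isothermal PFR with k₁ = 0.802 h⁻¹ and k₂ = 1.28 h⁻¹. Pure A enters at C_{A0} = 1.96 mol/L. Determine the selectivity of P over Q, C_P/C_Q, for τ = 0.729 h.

For first-order series with pure A initially, C_P(τ) = k₁C_{A0}/(k₂−k₁)·(e^(−k₁τ) − e^(−k₂τ)).
e^(−k₁τ) = e^(−0.802×0.729) = e^(−0.5847) = 0.5573; e^(−k₂τ) = e^(−0.9331) = 0.3933.
C_P = 0.802×1.96/(1.28−0.802) × (0.5573−0.3933) = 3.289×0.1640 = 0.5392 mol/L.
C_A = C_{A0}e^(−k₁τ) = 1.092 mol/L, so C_Q = C_{A0}−C_A−C_P = 0.3285 mol/L; C_P/C_Q = 1.64.

1.64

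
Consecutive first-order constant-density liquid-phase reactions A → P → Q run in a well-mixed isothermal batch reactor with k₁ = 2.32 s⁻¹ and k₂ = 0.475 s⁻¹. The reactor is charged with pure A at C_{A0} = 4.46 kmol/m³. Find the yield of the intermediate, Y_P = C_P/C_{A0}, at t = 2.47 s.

0.385

Solving the coupled first-order balances gives C_P(t) = [k₁/(k₂−k₁)]·C_{A0}·(e^(−k₁t) − e^(−k₂t)).
e^(−k₁t) = e^(−2.32×2.47) = e^(−5.730) = 0.003246; e^(−k₂t) = e^(−1.173) = 0.3094.
C_P = 2.32×4.46/(0.475−2.32) × (0.003246−0.3094) = (-5.608)×(-0.3061) = 1.717 kmol/m³.
Y_P = C_P/C_{A0} = 1.717/4.46 = 0.385.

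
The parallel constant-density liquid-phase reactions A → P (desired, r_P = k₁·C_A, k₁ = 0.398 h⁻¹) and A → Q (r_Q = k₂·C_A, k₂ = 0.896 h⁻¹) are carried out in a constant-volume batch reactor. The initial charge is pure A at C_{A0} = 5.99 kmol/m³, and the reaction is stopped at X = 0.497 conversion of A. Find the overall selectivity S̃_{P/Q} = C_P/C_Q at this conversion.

0.444

C_A = C_{A0}(1−X) = 3.013 kmol/m³.
Both paths are first order in A, so the instantaneous fraction to P is constant: dC_P/d(−C_A) = k₁/(k₁+k₂) = 0.3076.
C_P = 0.3076·(C_{A0}−C_A) = 0.3076×2.977 = 0.916 kmol/m³.
C_Q = (C_{A0}−C_A)−C_P = 2.061 kmol/m³; S̃_{P/Q} = 0.9157/2.061 = 0.444.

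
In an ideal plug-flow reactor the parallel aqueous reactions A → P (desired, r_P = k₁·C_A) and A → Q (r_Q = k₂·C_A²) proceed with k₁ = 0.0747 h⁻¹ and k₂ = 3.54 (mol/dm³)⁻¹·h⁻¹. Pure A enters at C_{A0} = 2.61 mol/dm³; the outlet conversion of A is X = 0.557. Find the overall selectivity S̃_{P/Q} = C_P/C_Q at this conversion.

0.0118

C_A = C_{A0}(1−X) = 1.156 mol/dm³.
Along a PFR/batch, dC_P/dC_A = −r_P/(r_P+r_Q) = −k₁/(k₁+k₂·C_A).
Integrating from C_{A0} to C_A: C_P = (0.0747/3.54)·ln[(0.0747+3.54·2.61)/(0.0747+3.54·1.16)] = 0.02110·ln(9.314/4.168) = 0.01697 mol/dm³.
C_Q = (C_{A0}−C_A)−C_P = 1.437 mol/dm³; S̃_{P/Q} = 0.01697/1.437 = 0.0118.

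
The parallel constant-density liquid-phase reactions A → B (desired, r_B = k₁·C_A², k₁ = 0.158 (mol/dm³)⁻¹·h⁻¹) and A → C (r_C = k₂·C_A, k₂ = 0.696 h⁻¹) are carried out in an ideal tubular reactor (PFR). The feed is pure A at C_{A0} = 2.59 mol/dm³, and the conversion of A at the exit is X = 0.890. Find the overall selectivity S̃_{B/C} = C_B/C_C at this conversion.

0.309

C_A = C_{A0}(1−X) = 0.2849 mol/dm³.
Along a PFR/batch, dC_C/dC_A = −r_C/(r_B+r_C) = −k₂/(k₂+k₁·C_A).
Integrating from C_{A0} to C_A: C_C = (0.696/0.158)·ln[(0.696+0.158·2.59)/(0.696+0.158·0.285)] = 4.405·ln(1.105/0.7410) = 1.761 mol/dm³.
Then C_B = (C_{A0}−C_A) − C_C = 2.305 − 1.761 = 0.5440 mol/dm³.
S̃_{B/C} = C_B/C_C = 0.5440/1.761 = 0.309.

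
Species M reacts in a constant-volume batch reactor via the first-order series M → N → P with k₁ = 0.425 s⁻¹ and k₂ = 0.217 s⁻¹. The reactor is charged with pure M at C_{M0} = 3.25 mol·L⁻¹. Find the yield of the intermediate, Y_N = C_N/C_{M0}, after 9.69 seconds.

0.216

For first-order series with pure M initially, C_N(t) = k₁C_{M0}/(k₂−k₁)·(e^(−k₁t) − e^(−k₂t)).
e^(−k₁t) = e^(−0.425×9.69) = e^(−4.118) = 0.01627; e^(−k₂t) = e^(−2.103) = 0.1221.
C_N = 0.425×3.25/(0.217−0.425) × (0.01627−0.1221) = (-6.641)×(-0.1058) = 0.7029 mol·L⁻¹.
Y_N = C_N/C_{M0} = 0.7029/3.25 = 0.216.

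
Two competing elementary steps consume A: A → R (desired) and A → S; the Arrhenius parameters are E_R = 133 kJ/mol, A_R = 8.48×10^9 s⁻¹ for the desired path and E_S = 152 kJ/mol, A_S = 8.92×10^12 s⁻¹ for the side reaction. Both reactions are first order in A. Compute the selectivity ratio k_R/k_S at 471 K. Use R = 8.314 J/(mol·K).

With equal orders, S_{R/S} = k_R/k_S = (A_R/A_S)·exp[(E_S−E_R)/(RT)].
(E_S−E_R)/(RT) = (152−133)×10³/(8.314×471) = 19000/3916 = 4.852.
k_R/k_S = (8.48×10^9/8.92×10^12)·exp(4.852) = 9.507×10^-4 × 128.0 = 0.122.
Since E_R < E_S, lowering the temperature improves selectivity toward R.

0.122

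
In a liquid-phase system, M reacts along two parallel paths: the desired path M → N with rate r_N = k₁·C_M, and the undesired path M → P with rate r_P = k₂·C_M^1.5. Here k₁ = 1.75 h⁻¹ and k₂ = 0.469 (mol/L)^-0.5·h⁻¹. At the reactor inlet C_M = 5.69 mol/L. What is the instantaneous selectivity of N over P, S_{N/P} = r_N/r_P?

1.56

S_{N/P} = r_N/r_P = (k₁·C_M)/(k₂·C_M^1.5) = (k₁/k₂)·C_M^-0.5.
= (1.75×5.690) / (0.469×5.690^1.5) = 9.958/6.366 = 1.56.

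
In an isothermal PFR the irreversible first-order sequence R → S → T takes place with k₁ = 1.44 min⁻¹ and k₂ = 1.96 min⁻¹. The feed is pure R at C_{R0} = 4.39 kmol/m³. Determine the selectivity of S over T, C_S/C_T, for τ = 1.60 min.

0.210

Solving the coupled first-order balances gives C_S(τ) = [k₁/(k₂−k₁)]·C_{R0}·(e^(−k₁τ) − e^(−k₂τ)).
e^(−k₁τ) = e^(−1.44×1.60) = e^(−2.304) = 0.09986; e^(−k₂τ) = e^(−3.136) = 0.04346.
C_S = 1.44×4.39/(1.96−1.44) × (0.09986−0.04346) = 12.16×0.05640 = 0.6857 kmol/m³.
C_R = C_{R0}e^(−k₁τ) = 0.4384 kmol/m³, so C_T = C_{R0}−C_R−C_S = 3.266 kmol/m³; C_S/C_T = 0.210.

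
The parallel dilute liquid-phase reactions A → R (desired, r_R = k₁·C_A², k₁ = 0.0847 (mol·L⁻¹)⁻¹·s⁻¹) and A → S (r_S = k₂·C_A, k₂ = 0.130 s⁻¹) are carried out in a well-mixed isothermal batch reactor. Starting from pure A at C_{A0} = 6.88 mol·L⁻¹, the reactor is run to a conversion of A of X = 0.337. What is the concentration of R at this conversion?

C_A = C_{A0}(1−X) = 4.561 mol·L⁻¹.
Along a PFR/batch, dC_S/dC_A = −r_S/(r_R+r_S) = −k₂/(k₂+k₁·C_A).
Integrating from C_{A0} to C_A: C_S = (0.130/0.0847)·ln[(0.130+0.0847·6.88)/(0.130+0.0847·4.56)] = 1.535·ln(0.7127/0.5164) = 0.4947 mol·L⁻¹.
Then C_R = (C_{A0}−C_A) − C_S = 2.319 − 0.4947 = 1.824 mol·L⁻¹.

1.82 mol·L⁻¹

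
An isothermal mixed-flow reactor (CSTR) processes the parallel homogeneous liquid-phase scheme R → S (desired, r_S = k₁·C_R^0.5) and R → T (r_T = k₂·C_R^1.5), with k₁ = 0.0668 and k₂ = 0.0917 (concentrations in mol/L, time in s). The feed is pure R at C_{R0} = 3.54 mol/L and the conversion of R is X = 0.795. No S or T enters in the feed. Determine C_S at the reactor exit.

1.41 mol/L

Exit C_R = C_{R0}(1−X) = 3.54×0.205 = 0.7257 mol/L.
Rates in a CSTR are evaluated at the outlet concentration: r_S = 0.0668×0.7257^0.5 = 0.05691, r_T = 0.0917×0.7257^1.5 = 0.05669.
Fraction of consumed R going to S: r_S/(r_S+r_T) = 0.5009.
C_S = 0.5009·C_{R0}·X = 0.5009×3.54×0.795 = 1.41 mol/L.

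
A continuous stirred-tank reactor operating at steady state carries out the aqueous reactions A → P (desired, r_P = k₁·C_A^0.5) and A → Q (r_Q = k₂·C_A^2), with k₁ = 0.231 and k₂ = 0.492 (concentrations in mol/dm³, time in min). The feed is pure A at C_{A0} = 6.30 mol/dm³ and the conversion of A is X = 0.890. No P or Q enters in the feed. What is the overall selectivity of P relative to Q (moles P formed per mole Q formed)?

Exit C_A = C_{A0}(1−X) = 6.30×0.110 = 0.6930 mol/dm³.
A CSTR operates uniformly at the exit composition, giving r_P = 0.1923 and r_Q = 0.2363 (each k·C_A^n at C_A = 0.6930).
Overall selectivity = C_P/C_Q = r_Pτ/(r_Qτ) = r_P/r_Q = 0.814.

0.814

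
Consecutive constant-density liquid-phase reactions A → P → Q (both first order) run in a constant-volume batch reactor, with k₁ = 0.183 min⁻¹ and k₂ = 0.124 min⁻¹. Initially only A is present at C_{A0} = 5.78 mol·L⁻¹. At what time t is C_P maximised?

The intermediate peaks when r₁ = r₂, i.e. k₁e^(−k₁t) = k₂e^(−k₂t), giving t_opt = ln(k₂/k₁)/(k₂−k₁).
= ln(0.124/0.183)/(0.124−0.183) = ln(0.6776)/-0.05900 = -0.3892/-0.05900 = 6.60 min.

6.60 min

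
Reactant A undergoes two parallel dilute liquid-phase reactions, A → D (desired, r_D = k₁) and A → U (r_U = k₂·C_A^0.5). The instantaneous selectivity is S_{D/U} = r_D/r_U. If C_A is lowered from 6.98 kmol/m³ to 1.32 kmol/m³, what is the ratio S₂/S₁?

S_{D/U} = (k₁/k₂)·C_A^-0.5, so S₂/S₁ = (C_{A,2}/C_{A,1})^-0.5.
= (1.32/6.98)^(-0.5) = (0.1891)^(-0.5) = 2.30.

2.30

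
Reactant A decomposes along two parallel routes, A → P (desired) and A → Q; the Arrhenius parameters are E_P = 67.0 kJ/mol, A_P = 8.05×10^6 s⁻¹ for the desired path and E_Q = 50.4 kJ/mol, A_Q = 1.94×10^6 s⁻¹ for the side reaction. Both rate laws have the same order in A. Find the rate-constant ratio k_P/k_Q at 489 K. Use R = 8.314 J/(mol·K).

0.0699

Since both paths have the same order in A, the concentration cancels and S_{P/Q} = k_P/k_Q = (A_P/A_Q)·exp[(E_Q−E_P)/(RT)].
(E_Q−E_P)/(RT) = (50.4−67.0)×10³/(8.314×489) = -16600/4066 = -4.083.
k_P/k_Q = (8.05×10^6/1.94×10^6)·exp(-4.083) = 4.149 × 0.01686 = 0.0699.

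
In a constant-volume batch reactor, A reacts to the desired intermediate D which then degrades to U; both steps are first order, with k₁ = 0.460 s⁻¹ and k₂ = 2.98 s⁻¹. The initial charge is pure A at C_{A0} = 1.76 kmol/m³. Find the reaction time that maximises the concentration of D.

0.741 s

For first-order series the maximum of C_D occurs at t_opt = ln(k₂/k₁)/(k₂−k₁).
= ln(2.98/0.460)/(2.98−0.460) = ln(6.478)/2.520 = 1.868/2.520 = 0.741 s.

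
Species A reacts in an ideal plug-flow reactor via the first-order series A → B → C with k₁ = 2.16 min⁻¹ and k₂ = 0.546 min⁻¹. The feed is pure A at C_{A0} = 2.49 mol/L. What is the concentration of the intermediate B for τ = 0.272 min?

For first-order series with pure A initially, C_B(τ) = k₁C_{A0}/(k₂−k₁)·(e^(−k₁τ) − e^(−k₂τ)).
e^(−k₁τ) = e^(−2.16×0.272) = e^(−0.5875) = 0.5557; e^(−k₂τ) = e^(−0.1485) = 0.8620.
C_B = 2.16×2.49/(0.546−2.16) × (0.5557−0.8620) = (-3.332)×(-0.3063) = 1.021 mol/L.

1.02 mol/L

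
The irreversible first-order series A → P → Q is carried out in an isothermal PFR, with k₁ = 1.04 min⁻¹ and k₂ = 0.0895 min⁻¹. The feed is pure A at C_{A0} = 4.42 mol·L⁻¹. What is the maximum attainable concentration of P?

For a first-order series the maximum intermediate yield is C_{P,max}/C_{A0} = (k₁/k₂)^[k₂/(k₂−k₁)].
= (1.04/0.0895)^(0.0895/(0.0895−1.04)) = (11.62)^(-0.09416) = 0.7938.
C_{P,max} = 0.7938×4.42 = 3.51 mol·L⁻¹.

3.51 mol·L⁻¹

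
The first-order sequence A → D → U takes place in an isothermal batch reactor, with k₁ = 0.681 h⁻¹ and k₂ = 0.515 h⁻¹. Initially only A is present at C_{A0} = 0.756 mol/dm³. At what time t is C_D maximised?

1.68 h

Setting dC_D/dt = 0 gives t_opt = ln(k₂/k₁)/(k₂−k₁).
= ln(0.515/0.681)/(0.515−0.681) = ln(0.7562)/-0.1660 = -0.2794/-0.1660 = 1.68 h.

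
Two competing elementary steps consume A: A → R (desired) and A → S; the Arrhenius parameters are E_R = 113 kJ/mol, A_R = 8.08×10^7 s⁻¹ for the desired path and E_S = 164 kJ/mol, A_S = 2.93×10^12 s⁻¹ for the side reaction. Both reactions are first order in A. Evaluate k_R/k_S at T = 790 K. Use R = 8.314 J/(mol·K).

0.0650

Since both paths have the same order in A, the concentration cancels and S_{R/S} = k_R/k_S = (A_R/A_S)·exp[(E_S−E_R)/(RT)].
(E_S−E_R)/(RT) = (164−113)×10³/(8.314×790) = 51000/6568 = 7.765.
k_R/k_S = (8.08×10^7/2.93×10^12)·exp(7.765) = 2.758×10^-5 × 2356 = 0.0650.
Since E_R < E_S, lowering the temperature improves selectivity toward R.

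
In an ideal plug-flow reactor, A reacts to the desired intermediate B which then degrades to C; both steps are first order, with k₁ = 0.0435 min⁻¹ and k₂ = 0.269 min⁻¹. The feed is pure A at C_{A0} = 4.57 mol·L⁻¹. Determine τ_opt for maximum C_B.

For first-order series the maximum of C_B occurs at τ_opt = ln(k₂/k₁)/(k₂−k₁).
= ln(0.269/0.0435)/(0.269−0.0435) = ln(6.184)/0.2255 = 1.822/0.2255 = 8.08 min.

8.08 min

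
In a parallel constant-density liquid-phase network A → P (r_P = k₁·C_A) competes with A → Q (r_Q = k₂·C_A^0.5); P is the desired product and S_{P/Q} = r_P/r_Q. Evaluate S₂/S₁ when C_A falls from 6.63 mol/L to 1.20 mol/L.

0.425

S_{P/Q} = (k₁/k₂)·C_A^0.5, so S₂/S₁ = (C_{A,2}/C_{A,1})^0.5.
= (1.20/6.63)^0.5 = (0.1810)^0.5 = 0.425.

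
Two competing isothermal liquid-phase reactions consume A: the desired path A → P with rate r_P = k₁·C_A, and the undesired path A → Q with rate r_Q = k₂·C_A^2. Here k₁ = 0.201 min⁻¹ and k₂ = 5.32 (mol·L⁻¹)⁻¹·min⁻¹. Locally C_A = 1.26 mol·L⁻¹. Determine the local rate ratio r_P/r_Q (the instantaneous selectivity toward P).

0.0300

S_{P/Q} = r_P/r_Q = (k₁·C_A)/(k₂·C_A^2) = (k₁/k₂)·C_A⁻¹.
= (0.201×1.260) / (5.32×1.260^2) = 0.2533/8.446 = 0.0300.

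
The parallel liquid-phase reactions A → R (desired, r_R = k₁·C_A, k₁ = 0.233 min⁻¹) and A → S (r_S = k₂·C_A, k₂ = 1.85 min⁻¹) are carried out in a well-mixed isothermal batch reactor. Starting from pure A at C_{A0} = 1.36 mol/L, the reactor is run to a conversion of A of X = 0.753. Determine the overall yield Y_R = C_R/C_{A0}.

C_A = C_{A0}(1−X) = 0.3359 mol/L.
Both paths are first order in A, so the instantaneous fraction to R is constant: dC_R/d(−C_A) = k₁/(k₁+k₂) = 0.1119.
C_R = 0.1119·(C_{A0}−C_A) = 0.1119×1.024 = 0.115 mol/L.
Y_R = C_R/C_{A0} = 0.1146/1.36 = 0.0842.

0.0842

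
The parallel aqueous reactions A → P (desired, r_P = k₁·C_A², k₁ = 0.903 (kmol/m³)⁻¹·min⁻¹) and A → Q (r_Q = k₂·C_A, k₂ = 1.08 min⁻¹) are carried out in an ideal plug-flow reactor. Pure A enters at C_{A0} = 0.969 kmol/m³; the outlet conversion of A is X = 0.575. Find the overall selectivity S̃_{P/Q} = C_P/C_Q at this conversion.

C_A = C_{A0}(1−X) = 0.4118 kmol/m³.
Along a PFR/batch, dC_Q/dC_A = −r_Q/(r_P+r_Q) = −k₂/(k₂+k₁·C_A).
Integrating from C_{A0} to C_A: C_Q = (1.08/0.903)·ln[(1.08+0.903·0.969)/(1.08+0.903·0.412)] = 1.196·ln(1.955/1.452) = 0.3559 kmol/m³.
Then C_P = (C_{A0}−C_A) − C_Q = 0.5572 − 0.3559 = 0.2013 kmol/m³.
S̃_{P/Q} = C_P/C_Q = 0.2013/0.3559 = 0.566.

0.566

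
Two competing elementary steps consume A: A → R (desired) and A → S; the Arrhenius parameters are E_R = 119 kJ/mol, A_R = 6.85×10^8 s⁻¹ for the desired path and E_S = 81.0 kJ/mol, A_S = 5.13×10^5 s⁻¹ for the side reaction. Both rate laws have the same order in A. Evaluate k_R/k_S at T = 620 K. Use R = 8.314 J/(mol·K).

With equal orders, S_{R/S} = k_R/k_S = (A_R/A_S)·exp[(E_S−E_R)/(RT)].
(E_S−E_R)/(RT) = (81.0−119)×10³/(8.314×620) = -38000/5155 = -7.372.
k_R/k_S = (6.85×10^8/5.13×10^5)·exp(-7.372) = 1335 × 6.286×10^-4 = 0.839.

0.839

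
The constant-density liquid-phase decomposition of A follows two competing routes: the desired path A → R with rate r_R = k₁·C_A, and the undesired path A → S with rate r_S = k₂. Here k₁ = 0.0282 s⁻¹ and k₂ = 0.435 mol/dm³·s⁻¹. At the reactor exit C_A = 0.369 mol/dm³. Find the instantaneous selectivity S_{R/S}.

S_{R/S} = r_R/r_S = (k₁·C_A)/(k₂) = (k₁/k₂)·C_A.
= (0.0282×0.3690) / (0.435) = 0.01041/0.4350 = 0.0239.

0.0239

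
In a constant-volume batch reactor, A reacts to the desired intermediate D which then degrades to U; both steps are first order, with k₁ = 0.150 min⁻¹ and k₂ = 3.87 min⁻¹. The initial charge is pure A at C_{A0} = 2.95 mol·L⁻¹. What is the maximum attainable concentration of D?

0.100 mol·L⁻¹

For a first-order series the maximum intermediate yield is C_{D,max}/C_{A0} = (k₁/k₂)^[k₂/(k₂−k₁)].
= (0.150/3.87)^(3.87/(3.87−0.150)) = (0.03876)^(1.040) = 0.03400.
C_{D,max} = 0.03400×2.95 = 0.100 mol·L⁻¹.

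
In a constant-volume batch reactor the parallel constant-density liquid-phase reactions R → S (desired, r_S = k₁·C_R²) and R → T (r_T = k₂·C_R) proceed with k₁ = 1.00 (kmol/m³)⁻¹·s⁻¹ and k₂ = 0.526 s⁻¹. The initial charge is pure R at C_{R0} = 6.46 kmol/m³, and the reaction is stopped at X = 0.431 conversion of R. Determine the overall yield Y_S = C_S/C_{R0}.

0.390

C_R = C_{R0}(1−X) = 3.676 kmol/m³.
Along a PFR/batch, dC_T/dC_R = −r_T/(r_S+r_T) = −k₂/(k₂+k₁·C_R).
Integrating from C_{R0} to C_R: C_T = (0.526/1.00)·ln[(0.526+1.00·6.46)/(0.526+1.00·3.68)] = 0.5260·ln(6.986/4.202) = 0.2674 kmol/m³.
Then C_S = (C_{R0}−C_R) − C_T = 2.784 − 0.2674 = 2.517 kmol/m³.
Y_S = C_S/C_{R0} = 2.517/6.46 = 0.390.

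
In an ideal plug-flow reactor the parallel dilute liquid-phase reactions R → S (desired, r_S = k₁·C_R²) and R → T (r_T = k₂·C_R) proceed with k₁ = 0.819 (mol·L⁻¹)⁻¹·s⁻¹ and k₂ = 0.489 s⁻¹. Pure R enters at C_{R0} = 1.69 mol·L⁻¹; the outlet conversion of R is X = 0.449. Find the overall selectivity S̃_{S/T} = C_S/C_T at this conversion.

C_R = C_{R0}(1−X) = 0.9312 mol·L⁻¹.
Along a PFR/batch, dC_T/dC_R = −r_T/(r_S+r_T) = −k₂/(k₂+k₁·C_R).
Integrating from C_{R0} to C_R: C_T = (0.489/0.819)·ln[(0.489+0.819·1.69)/(0.489+0.819·0.931)] = 0.5971·ln(1.873/1.252) = 0.2407 mol·L⁻¹.
Then C_S = (C_{R0}−C_R) − C_T = 0.7588 − 0.2407 = 0.5181 mol·L⁻¹.
S̃_{S/T} = C_S/C_T = 0.5181/0.2407 = 2.15.

2.15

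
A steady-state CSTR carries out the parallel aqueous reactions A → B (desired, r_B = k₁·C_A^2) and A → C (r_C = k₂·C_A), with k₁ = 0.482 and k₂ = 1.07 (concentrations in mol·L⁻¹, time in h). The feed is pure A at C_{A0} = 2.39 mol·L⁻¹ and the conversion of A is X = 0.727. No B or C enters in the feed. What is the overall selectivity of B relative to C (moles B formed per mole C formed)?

0.294

Exit C_A = C_{A0}(1−X) = 2.39×0.273 = 0.6525 mol·L⁻¹.
A CSTR operates uniformly at the exit composition, giving r_B = 0.2052 and r_C = 0.6981 (each k·C_A^n at C_A = 0.6525).
Overall selectivity = C_B/C_C = r_Bτ/(r_Cτ) = r_B/r_C = 0.294.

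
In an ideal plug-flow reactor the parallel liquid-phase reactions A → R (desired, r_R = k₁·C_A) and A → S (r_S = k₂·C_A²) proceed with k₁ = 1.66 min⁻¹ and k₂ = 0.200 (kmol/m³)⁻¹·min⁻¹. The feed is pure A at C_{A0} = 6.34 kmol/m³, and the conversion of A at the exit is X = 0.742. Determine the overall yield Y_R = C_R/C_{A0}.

C_A = C_{A0}(1−X) = 1.636 kmol/m³.
Along a PFR/batch, dC_R/dC_A = −r_R/(r_R+r_S) = −k₁/(k₁+k₂·C_A).
Integrating from C_{A0} to C_A: C_R = (1.66/0.200)·ln[(1.66+0.200·6.34)/(1.66+0.200·1.64)] = 8.300·ln(2.928/1.987) = 3.217 kmol/m³.
Y_R = C_R/C_{A0} = 3.217/6.34 = 0.507.

0.507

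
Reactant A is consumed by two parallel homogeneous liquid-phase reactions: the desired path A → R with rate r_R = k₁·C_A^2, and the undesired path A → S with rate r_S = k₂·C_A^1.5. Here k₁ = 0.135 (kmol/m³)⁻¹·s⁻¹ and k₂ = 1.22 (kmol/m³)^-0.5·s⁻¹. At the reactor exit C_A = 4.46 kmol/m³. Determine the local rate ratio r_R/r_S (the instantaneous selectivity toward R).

S_{R/S} = r_R/r_S = (k₁·C_A^2)/(k₂·C_A^1.5) = (k₁/k₂)·C_A^0.5.
= (0.135×4.460^2) / (1.22×4.460^1.5) = 2.685/11.49 = 0.234.

0.234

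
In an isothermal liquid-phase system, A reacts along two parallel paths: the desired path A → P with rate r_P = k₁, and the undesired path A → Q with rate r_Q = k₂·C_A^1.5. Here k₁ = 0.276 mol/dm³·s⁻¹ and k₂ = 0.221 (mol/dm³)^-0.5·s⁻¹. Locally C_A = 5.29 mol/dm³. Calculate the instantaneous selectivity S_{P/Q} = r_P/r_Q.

S_{P/Q} = r_P/r_Q = (k₁)/(k₂·C_A^1.5) = (k₁/k₂)·C_A^-1.5.
= (0.276) / (0.221×5.290^1.5) = 0.2760/2.689 = 0.103.
The undesired path is higher order in A, so low C_A (CSTR or dilute feed) favours P.

0.103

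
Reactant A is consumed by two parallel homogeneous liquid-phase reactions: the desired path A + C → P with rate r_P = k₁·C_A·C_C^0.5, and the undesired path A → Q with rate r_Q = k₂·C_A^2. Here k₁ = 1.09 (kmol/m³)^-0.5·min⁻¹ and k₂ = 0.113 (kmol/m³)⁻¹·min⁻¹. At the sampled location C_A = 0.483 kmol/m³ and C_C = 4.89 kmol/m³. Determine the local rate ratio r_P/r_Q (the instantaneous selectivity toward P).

44.2

S_{P/Q} = r_P/r_Q = (k₁·C_A·C_C^0.5)/(k₂·C_A^2) = (k₁/k₂)·C_A⁻¹·C_C^0.5.
= (1.09×0.4830×4.890^0.5) / (0.113×0.4830^2) = 1.164/0.02636 = 44.2.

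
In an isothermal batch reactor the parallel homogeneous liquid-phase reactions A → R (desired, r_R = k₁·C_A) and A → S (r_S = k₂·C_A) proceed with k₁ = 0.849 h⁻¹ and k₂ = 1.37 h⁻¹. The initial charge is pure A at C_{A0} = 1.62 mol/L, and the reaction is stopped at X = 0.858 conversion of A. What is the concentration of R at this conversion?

0.532 mol/L

C_A = C_{A0}(1−X) = 0.2300 mol/L.
Both paths are first order in A, so the instantaneous fraction to R is constant: dC_R/d(−C_A) = k₁/(k₁+k₂) = 0.3826.
C_R = 0.3826·(C_{A0}−C_A) = 0.3826×1.390 = 0.532 mol/L.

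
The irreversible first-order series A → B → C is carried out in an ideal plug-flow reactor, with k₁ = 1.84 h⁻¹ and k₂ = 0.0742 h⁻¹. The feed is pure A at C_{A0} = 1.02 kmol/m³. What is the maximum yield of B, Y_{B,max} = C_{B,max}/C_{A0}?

At the optimum, C_{B,max}/C_{A0} = (k₁/k₂)^[k₂/(k₂−k₁)].
= (1.84/0.0742)^(0.0742/(0.0742−1.84)) = (24.80)^(-0.04202) = 0.8738.

0.874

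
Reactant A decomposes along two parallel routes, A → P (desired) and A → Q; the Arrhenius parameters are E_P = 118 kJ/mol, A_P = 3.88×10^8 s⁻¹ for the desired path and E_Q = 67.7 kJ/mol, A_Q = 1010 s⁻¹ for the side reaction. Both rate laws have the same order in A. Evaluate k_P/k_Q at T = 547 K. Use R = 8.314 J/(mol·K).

6.04

k_P/k_Q = (A_P/A_Q)·exp[−(E_P−E_Q)/(RT)] = (A_P/A_Q)·exp[(E_Q−E_P)/(RT)].
(E_Q−E_P)/(RT) = (67.7−118)×10³/(8.314×547) = -50300/4548 = -11.06.
k_P/k_Q = (3.88×10^8/1010)·exp(-11.06) = 3.842×10^5 × 1.572×10^-5 = 6.04.
Since E_P > E_Q, raising the temperature improves selectivity toward P.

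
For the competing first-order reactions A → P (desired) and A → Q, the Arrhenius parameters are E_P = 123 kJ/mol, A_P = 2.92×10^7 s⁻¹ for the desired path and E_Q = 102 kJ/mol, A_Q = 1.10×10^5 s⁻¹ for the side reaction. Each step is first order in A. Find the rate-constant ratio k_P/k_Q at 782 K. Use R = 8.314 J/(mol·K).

With equal orders, S_{P/Q} = k_P/k_Q = (A_P/A_Q)·exp[(E_Q−E_P)/(RT)].
(E_Q−E_P)/(RT) = (102−123)×10³/(8.314×782) = -21000/6502 = -3.230.
k_P/k_Q = (2.92×10^7/1.10×10^5)·exp(-3.230) = 265.5 × 0.03956 = 10.5.
Since E_P > E_Q, raising the temperature improves selectivity toward P.

10.5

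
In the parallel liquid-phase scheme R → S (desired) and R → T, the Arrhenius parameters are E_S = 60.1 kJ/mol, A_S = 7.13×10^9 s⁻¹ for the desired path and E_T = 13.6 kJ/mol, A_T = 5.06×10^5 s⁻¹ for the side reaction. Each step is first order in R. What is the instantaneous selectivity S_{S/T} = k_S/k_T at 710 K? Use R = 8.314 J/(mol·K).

k_S/k_T = (A_S/A_T)·exp[−(E_S−E_T)/(RT)] = (A_S/A_T)·exp[(E_T−E_S)/(RT)].
(E_T−E_S)/(RT) = (13.6−60.1)×10³/(8.314×710) = -46500/5903 = -7.877.
k_S/k_T = (7.13×10^9/5.06×10^5)·exp(-7.877) = 14091 × 3.792×10^-4 = 5.34.

5.34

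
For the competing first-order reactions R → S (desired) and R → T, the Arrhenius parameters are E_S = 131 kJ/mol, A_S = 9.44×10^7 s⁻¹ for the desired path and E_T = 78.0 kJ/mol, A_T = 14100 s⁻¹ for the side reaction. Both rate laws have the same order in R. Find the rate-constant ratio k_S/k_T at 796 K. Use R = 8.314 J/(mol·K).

Since both paths have the same order in R, the concentration cancels and S_{S/T} = k_S/k_T = (A_S/A_T)·exp[(E_T−E_S)/(RT)].
(E_T−E_S)/(RT) = (78.0−131)×10³/(8.314×796) = -53000/6618 = -8.009.
k_S/k_T = (9.44×10^7/14100)·exp(-8.009) = 6695 × 3.326×10^-4 = 2.23.
Since E_S > E_T, raising the temperature improves selectivity toward S.

2.23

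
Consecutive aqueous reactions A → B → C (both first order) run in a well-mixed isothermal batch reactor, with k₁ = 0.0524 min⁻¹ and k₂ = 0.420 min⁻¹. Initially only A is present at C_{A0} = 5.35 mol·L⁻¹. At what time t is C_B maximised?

Setting dC_B/dt = 0 gives t_opt = ln(k₂/k₁)/(k₂−k₁).
= ln(0.420/0.0524)/(0.420−0.0524) = ln(8.015)/0.3676 = 2.081/0.3676 = 5.66 min.

5.66 min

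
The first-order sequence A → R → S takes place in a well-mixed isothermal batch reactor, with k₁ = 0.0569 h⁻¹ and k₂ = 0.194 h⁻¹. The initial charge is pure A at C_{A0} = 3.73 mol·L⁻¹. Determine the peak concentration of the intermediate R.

For a first-order series the maximum intermediate yield is C_{R,max}/C_{A0} = (k₁/k₂)^[k₂/(k₂−k₁)].
= (0.0569/0.194)^(0.194/(0.194−0.0569)) = (0.2933)^(1.415) = 0.1763.
C_{R,max} = 0.1763×3.73 = 0.658 mol·L⁻¹.

0.658 mol·L⁻¹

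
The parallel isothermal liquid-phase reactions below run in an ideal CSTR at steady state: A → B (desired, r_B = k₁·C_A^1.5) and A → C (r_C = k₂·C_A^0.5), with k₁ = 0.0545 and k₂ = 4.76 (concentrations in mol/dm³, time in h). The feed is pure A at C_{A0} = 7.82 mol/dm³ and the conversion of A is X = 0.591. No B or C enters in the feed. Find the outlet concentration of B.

0.163 mol/dm³

Exit C_A = C_{A0}(1−X) = 7.82×0.409 = 3.198 mol/dm³.
Rates in a CSTR are evaluated at the outlet concentration: r_B = 0.0545×3.198^1.5 = 0.3117, r_C = 4.76×3.198^0.5 = 8.513.
Fraction of consumed A going to B: r_B/(r_B+r_C) = 0.03533.
C_B = 0.03533·C_{A0}·X = 0.03533×7.82×0.591 = 0.163 mol/dm³.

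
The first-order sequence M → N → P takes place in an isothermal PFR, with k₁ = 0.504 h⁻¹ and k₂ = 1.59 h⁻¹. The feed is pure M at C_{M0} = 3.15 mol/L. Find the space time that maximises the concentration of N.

1.06 h

For first-order series the maximum of C_N occurs at τ_opt = ln(k₂/k₁)/(k₂−k₁).
= ln(1.59/0.504)/(1.59−0.504) = ln(3.155)/1.086 = 1.149/1.086 = 1.06 h.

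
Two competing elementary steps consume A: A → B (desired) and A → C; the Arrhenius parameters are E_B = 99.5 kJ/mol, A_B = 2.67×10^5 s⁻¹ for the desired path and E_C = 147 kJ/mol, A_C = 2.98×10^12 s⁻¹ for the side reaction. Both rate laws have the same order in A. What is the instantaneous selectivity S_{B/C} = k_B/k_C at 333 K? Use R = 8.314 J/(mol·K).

With equal orders, S_{B/C} = k_B/k_C = (A_B/A_C)·exp[(E_C−E_B)/(RT)].
(E_C−E_B)/(RT) = (147−99.5)×10³/(8.314×333) = 47500/2769 = 17.16.
k_B/k_C = (2.67×10^5/2.98×10^12)·exp(17.16) = 8.960×10^-8 × 2.826×10^7 = 2.53.

2.53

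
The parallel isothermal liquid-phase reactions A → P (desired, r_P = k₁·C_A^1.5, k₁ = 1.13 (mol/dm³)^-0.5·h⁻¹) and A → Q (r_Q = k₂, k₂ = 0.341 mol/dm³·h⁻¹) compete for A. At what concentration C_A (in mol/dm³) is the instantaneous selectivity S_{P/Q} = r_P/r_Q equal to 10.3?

S_{P/Q} = (k₁/k₂)·C_A^1.5 ⇒ C_A = (S·k₂/k₁)^(1/1.5).
= (10.3×0.341/1.13)^(0.6667) = (3.108)^(0.6667) = 2.13 mol/dm³.

2.13 mol/dm³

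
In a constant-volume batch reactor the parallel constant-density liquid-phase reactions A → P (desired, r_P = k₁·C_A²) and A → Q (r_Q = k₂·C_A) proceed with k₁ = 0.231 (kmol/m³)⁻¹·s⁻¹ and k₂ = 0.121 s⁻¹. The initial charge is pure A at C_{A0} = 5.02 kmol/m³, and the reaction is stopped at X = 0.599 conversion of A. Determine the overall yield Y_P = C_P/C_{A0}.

0.517

C_A = C_{A0}(1−X) = 2.013 kmol/m³.
Along a PFR/batch, dC_Q/dC_A = −r_Q/(r_P+r_Q) = −k₂/(k₂+k₁·C_A).
Integrating from C_{A0} to C_A: C_Q = (0.121/0.231)·ln[(0.121+0.231·5.02)/(0.121+0.231·2.01)] = 0.5238·ln(1.281/0.5860) = 0.4095 kmol/m³.
Then C_P = (C_{A0}−C_A) − C_Q = 3.007 − 0.4095 = 2.597 kmol/m³.
Y_P = C_P/C_{A0} = 2.597/5.02 = 0.517.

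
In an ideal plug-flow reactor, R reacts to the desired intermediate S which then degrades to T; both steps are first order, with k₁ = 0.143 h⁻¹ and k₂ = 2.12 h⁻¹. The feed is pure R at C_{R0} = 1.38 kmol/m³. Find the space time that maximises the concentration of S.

1.36 h

The intermediate peaks when r₁ = r₂, i.e. k₁e^(−k₁τ) = k₂e^(−k₂τ), giving τ_opt = ln(k₂/k₁)/(k₂−k₁).
= ln(2.12/0.143)/(2.12−0.143) = ln(14.83)/1.977 = 2.696/1.977 = 1.36 h.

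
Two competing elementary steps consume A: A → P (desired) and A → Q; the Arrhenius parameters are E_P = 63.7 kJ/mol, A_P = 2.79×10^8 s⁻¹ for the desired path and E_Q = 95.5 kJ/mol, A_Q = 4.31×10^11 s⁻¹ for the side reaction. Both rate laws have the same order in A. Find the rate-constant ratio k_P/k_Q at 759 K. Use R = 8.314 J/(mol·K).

0.0999

k_P/k_Q = (A_P/A_Q)·exp[−(E_P−E_Q)/(RT)] = (A_P/A_Q)·exp[(E_Q−E_P)/(RT)].
(E_Q−E_P)/(RT) = (95.5−63.7)×10³/(8.314×759) = 31800/6310 = 5.039.
k_P/k_Q = (2.79×10^8/4.31×10^11)·exp(5.039) = 6.473×10^-4 × 154.4 = 0.0999.
Since E_P < E_Q, lowering the temperature improves selectivity toward P.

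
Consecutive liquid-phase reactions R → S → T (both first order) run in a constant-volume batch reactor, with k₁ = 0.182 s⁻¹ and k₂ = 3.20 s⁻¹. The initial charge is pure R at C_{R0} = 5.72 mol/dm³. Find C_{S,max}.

For a first-order series the maximum intermediate yield is C_{S,max}/C_{R0} = (k₁/k₂)^[k₂/(k₂−k₁)].
= (0.182/3.20)^(3.20/(3.20−0.182)) = (0.05687)^(1.060) = 0.04785.
C_{S,max} = 0.04785×5.72 = 0.274 mol/dm³.

0.274 mol/dm³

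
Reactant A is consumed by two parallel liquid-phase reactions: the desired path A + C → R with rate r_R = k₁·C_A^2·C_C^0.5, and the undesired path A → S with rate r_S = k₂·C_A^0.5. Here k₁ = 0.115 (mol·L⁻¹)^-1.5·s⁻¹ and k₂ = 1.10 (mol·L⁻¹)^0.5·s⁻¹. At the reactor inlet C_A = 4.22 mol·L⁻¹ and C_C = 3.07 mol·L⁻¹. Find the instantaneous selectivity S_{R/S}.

S_{R/S} = r_R/r_S = (k₁·C_A^2·C_C^0.5)/(k₂·C_A^0.5) = (k₁/k₂)·C_A^1.5·C_C^0.5.
= (0.115×4.220^2×3.070^0.5) / (1.10×4.220^0.5) = 3.588/2.260 = 1.59.
Since the desired path is higher order in A, keeping C_A high (PFR or concentrated feed) favours R.

1.59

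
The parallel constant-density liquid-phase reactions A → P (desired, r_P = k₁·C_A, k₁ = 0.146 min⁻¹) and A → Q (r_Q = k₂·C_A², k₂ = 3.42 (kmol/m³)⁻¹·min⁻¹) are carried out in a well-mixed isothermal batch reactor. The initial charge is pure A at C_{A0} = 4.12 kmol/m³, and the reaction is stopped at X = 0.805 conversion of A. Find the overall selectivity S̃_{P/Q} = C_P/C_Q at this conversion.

C_A = C_{A0}(1−X) = 0.8034 kmol/m³.
Along a PFR/batch, dC_P/dC_A = −r_P/(r_P+r_Q) = −k₁/(k₁+k₂·C_A).
Integrating from C_{A0} to C_A: C_P = (0.146/3.42)·ln[(0.146+3.42·4.12)/(0.146+3.42·0.803)] = 0.04269·ln(14.24/2.894) = 0.06802 kmol/m³.
C_Q = (C_{A0}−C_A)−C_P = 3.249 kmol/m³; S̃_{P/Q} = 0.06802/3.249 = 0.0209.

0.0209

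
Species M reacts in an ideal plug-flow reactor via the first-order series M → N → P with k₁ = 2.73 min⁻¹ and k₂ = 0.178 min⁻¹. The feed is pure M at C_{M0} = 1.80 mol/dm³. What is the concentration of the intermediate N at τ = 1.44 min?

The intermediate concentration in a first-order A→B→C sequence is C_N = k₁C_{M0}(e^(−k₁τ) − e^(−k₂τ))/(k₂−k₁).
e^(−k₁τ) = e^(−2.73×1.44) = e^(−3.931) = 0.01962; e^(−k₂τ) = e^(−0.2563) = 0.7739.
C_N = 2.73×1.80/(0.178−2.73) × (0.01962−0.7739) = (-1.926)×(-0.7543) = 1.452 mol/dm³.

1.45 mol/dm³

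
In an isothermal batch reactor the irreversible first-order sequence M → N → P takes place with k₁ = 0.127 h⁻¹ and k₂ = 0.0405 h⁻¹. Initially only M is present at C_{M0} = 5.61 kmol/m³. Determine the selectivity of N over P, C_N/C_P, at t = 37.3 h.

0.458

For first-order series with pure M initially, C_N(t) = k₁C_{M0}/(k₂−k₁)·(e^(−k₁t) − e^(−k₂t)).
e^(−k₁t) = e^(−0.127×37.3) = e^(−4.737) = 0.008764; e^(−k₂t) = e^(−1.511) = 0.2208.
C_N = 0.127×5.61/(0.0405−0.127) × (0.008764−0.2208) = (-8.237)×(-0.2120) = 1.746 kmol/m³.
C_M = C_{M0}e^(−k₁t) = 0.04917 kmol/m³, so C_P = C_{M0}−C_M−C_N = 3.815 kmol/m³; C_N/C_P = 0.458.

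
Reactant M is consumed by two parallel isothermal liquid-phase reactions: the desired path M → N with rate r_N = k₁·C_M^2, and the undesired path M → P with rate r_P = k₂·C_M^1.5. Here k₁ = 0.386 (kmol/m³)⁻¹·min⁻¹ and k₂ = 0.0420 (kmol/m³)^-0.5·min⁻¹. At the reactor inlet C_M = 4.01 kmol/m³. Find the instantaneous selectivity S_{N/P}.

18.4

S_{N/P} = r_N/r_P = (k₁·C_M^2)/(k₂·C_M^1.5) = (k₁/k₂)·C_M^0.5.
= (0.386×4.010^2) / (0.0420×4.010^1.5) = 6.207/0.3373 = 18.4.
Since the desired path is higher order in M, keeping C_M high (PFR or concentrated feed) favours N.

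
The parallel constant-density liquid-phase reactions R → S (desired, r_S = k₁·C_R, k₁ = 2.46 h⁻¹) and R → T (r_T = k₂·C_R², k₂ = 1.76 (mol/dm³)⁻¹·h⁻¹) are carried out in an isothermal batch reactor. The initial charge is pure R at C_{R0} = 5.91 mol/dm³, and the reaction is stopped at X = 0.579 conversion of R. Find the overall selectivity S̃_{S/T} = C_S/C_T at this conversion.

C_R = C_{R0}(1−X) = 2.488 mol/dm³.
Along a PFR/batch, dC_S/dC_R = −r_S/(r_S+r_T) = −k₁/(k₁+k₂·C_R).
Integrating from C_{R0} to C_R: C_S = (2.46/1.76)·ln[(2.46+1.76·5.91)/(2.46+1.76·2.49)] = 1.398·ln(12.86/6.839) = 0.8828 mol/dm³.
C_T = (C_{R0}−C_R)−C_S = 2.539 mol/dm³; S̃_{S/T} = 0.8828/2.539 = 0.348.

0.348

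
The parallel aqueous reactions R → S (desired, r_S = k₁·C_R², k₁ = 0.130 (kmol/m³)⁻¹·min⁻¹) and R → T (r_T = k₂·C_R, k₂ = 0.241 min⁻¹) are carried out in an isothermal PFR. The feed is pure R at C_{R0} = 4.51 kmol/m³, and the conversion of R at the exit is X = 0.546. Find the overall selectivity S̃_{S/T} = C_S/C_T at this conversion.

1.71

C_R = C_{R0}(1−X) = 2.048 kmol/m³.
Along a PFR/batch, dC_T/dC_R = −r_T/(r_S+r_T) = −k₂/(k₂+k₁·C_R).
Integrating from C_{R0} to C_R: C_T = (0.241/0.130)·ln[(0.241+0.130·4.51)/(0.241+0.130·2.05)] = 1.854·ln(0.8273/0.5072) = 0.9071 kmol/m³.
Then C_S = (C_{R0}−C_R) − C_T = 2.462 − 0.9071 = 1.555 kmol/m³.
S̃_{S/T} = C_S/C_T = 1.555/0.9071 = 1.71.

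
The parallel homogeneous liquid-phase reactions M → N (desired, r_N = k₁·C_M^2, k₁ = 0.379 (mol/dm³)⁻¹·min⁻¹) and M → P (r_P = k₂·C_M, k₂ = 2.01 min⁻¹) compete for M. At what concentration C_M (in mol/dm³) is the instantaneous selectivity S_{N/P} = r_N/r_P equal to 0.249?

S_{N/P} = (k₁/k₂)·C_M ⇒ C_M = S·k₂/k₁.
= 0.249×2.01/0.379 = 1.32 mol/dm³.

1.32 mol/dm³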